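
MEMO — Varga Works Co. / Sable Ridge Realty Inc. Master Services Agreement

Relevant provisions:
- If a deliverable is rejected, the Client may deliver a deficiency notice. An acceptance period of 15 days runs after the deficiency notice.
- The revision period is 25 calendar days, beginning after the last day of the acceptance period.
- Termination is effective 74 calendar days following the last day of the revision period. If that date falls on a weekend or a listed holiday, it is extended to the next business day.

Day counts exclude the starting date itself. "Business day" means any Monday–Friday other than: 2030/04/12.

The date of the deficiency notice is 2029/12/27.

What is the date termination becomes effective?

Adding 15 calendar days to 2029/12/27 gives 2030/01/11, which is the last day of the acceptance period.
The last day of the revision period: 25 calendar days after 2030/01/11 is 2030/02/05.
The date termination becomes effective: 2030/02/05 + 74 days = 2030/04/20. That falls on a Saturday, so it rolls to the next business day, Monday, 2030/04/22.

2030/04/22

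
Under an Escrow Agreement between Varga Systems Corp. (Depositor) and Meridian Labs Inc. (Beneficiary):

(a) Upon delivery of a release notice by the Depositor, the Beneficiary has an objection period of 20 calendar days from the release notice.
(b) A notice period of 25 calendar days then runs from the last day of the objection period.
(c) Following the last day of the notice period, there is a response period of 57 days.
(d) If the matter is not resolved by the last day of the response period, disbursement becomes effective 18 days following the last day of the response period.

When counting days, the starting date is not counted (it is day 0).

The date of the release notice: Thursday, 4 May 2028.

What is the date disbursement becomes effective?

1 September 2028

The last day of the objection period: 4 May 2028 + 20 days = 24 May 2028.
The last day of the notice period: 24 May 2028 + 25 days = 18 June 2028.
The last day of the response period: 18 June 2028 + 57 days = 14 August 2028.
The date disbursement becomes effective: 14 August 2028 + 18 days = 1 September 2028.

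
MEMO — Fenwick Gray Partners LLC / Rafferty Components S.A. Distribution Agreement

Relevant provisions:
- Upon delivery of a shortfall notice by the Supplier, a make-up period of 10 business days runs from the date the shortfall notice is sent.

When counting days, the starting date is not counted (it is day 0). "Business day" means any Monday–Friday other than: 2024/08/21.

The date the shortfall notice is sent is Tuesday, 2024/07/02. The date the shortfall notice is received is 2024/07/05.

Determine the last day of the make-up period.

The last day of the make-up period: 10 business days after Tuesday, 2024/07/02, skipping weekends — Jul 3, Jul 4, Jul 5, Jul 8, Jul 9, Jul 10, Jul 11, Jul 12, Jul 15, Jul 16 — lands on Tuesday, 2024/07/16.

2024/07/16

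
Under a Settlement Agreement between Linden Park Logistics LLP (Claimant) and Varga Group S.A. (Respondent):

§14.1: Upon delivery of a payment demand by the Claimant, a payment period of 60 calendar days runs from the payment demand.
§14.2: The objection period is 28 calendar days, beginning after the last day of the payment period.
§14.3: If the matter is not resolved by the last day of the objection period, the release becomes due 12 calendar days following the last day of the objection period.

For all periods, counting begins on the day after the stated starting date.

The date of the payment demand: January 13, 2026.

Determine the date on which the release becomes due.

April 23, 2026

Adding 60 calendar days to January 13, 2026 gives March 14, 2026, which is the last day of the payment period.
The last day of the objection period: March 14, 2026 + 28 days = April 11, 2026.
The date on which the release becomes due: April 11, 2026 + 12 days = April 23, 2026.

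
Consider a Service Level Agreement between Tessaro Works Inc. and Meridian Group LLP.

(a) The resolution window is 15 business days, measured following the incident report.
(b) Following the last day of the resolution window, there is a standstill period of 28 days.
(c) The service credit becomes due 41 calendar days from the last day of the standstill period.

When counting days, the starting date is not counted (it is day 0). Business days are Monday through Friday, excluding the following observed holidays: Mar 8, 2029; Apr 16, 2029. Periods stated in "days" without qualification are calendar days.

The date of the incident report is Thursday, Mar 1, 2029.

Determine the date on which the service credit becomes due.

May 31, 2029

The last day of the resolution window: counting 15 business days from Thursday, Mar 1, 2029 (Mar 2, Mar 5, Mar 6, Mar 7, …, Mar 21, Mar 22, Mar 23, skipping weekends and the listed holiday on Mar 8) reaches Friday, Mar 23, 2029.
The last day of the standstill period: Mar 23, 2029 + 28 days = Apr 20, 2029.
The date on which the service credit becomes due: 41 calendar days after Apr 20, 2029 is May 31, 2029.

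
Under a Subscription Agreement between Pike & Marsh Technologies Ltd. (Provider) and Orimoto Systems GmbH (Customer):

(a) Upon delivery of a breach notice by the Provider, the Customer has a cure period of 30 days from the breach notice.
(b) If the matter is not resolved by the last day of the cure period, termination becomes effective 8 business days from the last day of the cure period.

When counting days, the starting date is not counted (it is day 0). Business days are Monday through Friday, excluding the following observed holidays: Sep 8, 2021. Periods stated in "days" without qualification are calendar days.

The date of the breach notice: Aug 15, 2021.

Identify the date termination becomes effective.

The last day of the cure period: 30 calendar days after Aug 15, 2021 is Sep 14, 2021.
The date termination becomes effective: 8 business days after Tuesday, Sep 14, 2021, skipping weekends — Sep 15, Sep 16, Sep 17, Sep 20, Sep 21, Sep 22, Sep 23, Sep 24 — lands on Friday, Sep 24, 2021.

Sep 24, 2021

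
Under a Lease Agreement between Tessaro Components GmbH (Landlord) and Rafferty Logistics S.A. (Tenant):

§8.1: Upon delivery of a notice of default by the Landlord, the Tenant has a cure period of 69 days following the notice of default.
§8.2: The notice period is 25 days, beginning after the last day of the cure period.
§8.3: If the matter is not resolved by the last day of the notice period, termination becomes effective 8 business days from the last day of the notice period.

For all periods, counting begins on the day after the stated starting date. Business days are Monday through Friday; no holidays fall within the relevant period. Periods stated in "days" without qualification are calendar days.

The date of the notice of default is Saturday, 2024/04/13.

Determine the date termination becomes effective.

2024/07/26

The last day of the cure period: 2024/04/13 + 69 days = 2024/06/21.
Adding 25 calendar days to 2024/06/21 gives 2024/07/16, which is the last day of the notice period.
The date termination becomes effective: counting 8 business days from Tuesday, 2024/07/16 (Jul 17, Jul 18, Jul 19, Jul 22, Jul 23, Jul 24, Jul 25, Jul 26, skipping weekends) reaches Friday, 2024/07/26.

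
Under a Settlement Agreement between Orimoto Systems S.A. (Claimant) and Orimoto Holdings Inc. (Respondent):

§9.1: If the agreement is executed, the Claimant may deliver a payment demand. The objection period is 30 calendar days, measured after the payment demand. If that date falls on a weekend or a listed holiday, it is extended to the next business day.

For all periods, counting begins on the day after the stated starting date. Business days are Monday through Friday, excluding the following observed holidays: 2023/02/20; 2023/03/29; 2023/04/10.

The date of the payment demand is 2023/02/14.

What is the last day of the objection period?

The last day of the objection period: 30 calendar days after 2023/02/14 is 2023/03/16. 2023/03/16 is a Thursday and is not a listed holiday, so no roll-forward applies.

2023/03/16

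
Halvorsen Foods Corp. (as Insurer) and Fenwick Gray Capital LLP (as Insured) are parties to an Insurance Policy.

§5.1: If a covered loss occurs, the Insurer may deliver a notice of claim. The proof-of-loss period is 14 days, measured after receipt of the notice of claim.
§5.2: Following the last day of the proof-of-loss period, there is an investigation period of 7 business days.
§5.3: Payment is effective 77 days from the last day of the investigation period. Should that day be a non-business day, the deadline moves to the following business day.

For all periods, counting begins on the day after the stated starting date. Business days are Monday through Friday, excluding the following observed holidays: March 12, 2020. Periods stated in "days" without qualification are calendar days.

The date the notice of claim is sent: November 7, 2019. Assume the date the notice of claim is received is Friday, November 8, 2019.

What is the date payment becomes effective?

The last day of the proof-of-loss period: November 8, 2019 + 14 days = November 22, 2019.
The last day of the investigation period: 7 business days after Friday, November 22, 2019, skipping weekends — Nov 25, Nov 26, Nov 27, Nov 28, Nov 29, Dec 2, Dec 3 — lands on Tuesday, December 3, 2019.
The date payment becomes effective: 77 calendar days after December 3, 2019 is February 18, 2020. February 18, 2020 is a Tuesday and is not a listed holiday, so no roll-forward applies.

February 18, 2020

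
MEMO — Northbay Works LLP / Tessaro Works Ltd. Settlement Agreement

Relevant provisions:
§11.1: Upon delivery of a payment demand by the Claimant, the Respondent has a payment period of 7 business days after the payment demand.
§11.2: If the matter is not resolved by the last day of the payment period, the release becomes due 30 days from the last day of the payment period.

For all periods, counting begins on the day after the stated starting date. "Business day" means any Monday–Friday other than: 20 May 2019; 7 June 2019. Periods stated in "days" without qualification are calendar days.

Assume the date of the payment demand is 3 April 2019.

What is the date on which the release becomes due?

The last day of the payment period: 7 business days after Wednesday, 3 April 2019, skipping weekends — Apr 4, Apr 5, Apr 8, Apr 9, Apr 10, Apr 11, Apr 12 — lands on Friday, 12 April 2019.
The date on which the release becomes due: 12 April 2019 + 30 days = 12 May 2019.

12 May 2019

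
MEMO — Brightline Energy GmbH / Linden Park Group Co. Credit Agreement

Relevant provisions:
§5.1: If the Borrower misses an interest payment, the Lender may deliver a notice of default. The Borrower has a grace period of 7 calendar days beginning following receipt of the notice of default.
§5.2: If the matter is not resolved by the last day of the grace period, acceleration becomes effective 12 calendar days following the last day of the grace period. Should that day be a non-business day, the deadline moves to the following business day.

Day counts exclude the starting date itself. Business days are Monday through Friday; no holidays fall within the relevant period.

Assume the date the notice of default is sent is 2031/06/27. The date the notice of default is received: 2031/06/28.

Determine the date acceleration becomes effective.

Adding 7 calendar days to 2031/06/28 gives 2031/07/05, which is the last day of the grace period.
The date acceleration becomes effective: 2031/07/05 + 12 days = 2031/07/17. 2031/07/17 is a Thursday, so no roll-forward applies.

2031/07/17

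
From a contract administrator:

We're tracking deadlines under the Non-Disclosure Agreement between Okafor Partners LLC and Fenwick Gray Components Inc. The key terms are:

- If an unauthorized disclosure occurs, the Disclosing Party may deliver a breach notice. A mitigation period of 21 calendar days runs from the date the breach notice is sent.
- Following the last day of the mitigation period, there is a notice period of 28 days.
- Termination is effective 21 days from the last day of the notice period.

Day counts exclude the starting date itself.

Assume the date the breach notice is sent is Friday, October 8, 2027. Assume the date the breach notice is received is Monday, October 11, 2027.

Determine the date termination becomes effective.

Adding 21 calendar days to October 8, 2027 gives October 29, 2027, which is the last day of the mitigation period.
The last day of the notice period: October 29, 2027 + 28 days = November 26, 2027.
The date termination becomes effective: 21 calendar days after November 26, 2027 is December 17, 2027.

December 17, 2027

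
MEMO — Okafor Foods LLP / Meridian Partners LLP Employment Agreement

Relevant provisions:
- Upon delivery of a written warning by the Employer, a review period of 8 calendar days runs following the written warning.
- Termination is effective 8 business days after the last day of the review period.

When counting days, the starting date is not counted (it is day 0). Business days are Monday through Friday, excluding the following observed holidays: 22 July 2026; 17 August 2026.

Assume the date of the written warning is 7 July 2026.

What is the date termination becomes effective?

28 July 2026

Adding 8 calendar days to 7 July 2026 gives 15 July 2026, which is the last day of the review period.
The date termination becomes effective: 8 business days after Wednesday, 15 July 2026, skipping weekends and the listed holiday on Jul 22 — Jul 16, Jul 17, Jul 20, Jul 21, Jul 23, Jul 24, Jul 27, Jul 28 — lands on Tuesday, 28 July 2026.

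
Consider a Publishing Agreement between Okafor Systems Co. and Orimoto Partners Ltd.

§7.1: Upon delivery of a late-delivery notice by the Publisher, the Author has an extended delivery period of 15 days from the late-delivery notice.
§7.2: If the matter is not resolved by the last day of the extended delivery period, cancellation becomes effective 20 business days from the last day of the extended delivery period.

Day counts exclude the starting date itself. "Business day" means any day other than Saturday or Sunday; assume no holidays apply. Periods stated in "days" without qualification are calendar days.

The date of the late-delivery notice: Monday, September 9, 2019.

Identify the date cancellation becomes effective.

The last day of the extended delivery period: 15 calendar days after September 9, 2019 is September 24, 2019.
The date cancellation becomes effective: counting 20 business days from Tuesday, September 24, 2019 (Sep 25, Sep 26, Sep 27, Sep 30, …, Oct 18, Oct 21, Oct 22, skipping weekends) reaches Tuesday, October 22, 2019.

October 22, 2019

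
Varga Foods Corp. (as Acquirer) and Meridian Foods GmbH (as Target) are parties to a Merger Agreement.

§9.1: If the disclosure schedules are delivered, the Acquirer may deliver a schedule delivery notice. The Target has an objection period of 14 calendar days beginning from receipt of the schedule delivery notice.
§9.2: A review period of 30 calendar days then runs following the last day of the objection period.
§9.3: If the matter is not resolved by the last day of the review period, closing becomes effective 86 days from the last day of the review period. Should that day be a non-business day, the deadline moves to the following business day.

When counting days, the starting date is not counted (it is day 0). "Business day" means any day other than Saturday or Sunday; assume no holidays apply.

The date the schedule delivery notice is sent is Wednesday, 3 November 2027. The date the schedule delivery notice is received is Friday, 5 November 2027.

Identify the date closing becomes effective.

The last day of the objection period: 14 calendar days after 5 November 2027 is 19 November 2027.
The last day of the review period: 30 calendar days after 19 November 2027 is 19 December 2027.
Adding 86 calendar days to 19 December 2027 gives 14 March 2028, which is the date closing becomes effective. 14 March 2028 is a Tuesday, so no roll-forward applies.

14 March 2028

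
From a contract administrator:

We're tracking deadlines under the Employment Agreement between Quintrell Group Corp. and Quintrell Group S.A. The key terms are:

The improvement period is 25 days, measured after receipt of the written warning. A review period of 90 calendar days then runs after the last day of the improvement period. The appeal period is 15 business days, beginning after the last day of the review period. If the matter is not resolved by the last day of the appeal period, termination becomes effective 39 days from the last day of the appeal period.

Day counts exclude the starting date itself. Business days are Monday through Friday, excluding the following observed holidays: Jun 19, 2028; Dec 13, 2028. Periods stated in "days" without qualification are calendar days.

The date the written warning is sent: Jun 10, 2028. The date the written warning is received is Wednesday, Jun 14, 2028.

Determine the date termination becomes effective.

Dec 5, 2028

The last day of the improvement period: Jun 14, 2028 + 25 days = Jul 9, 2028.
Adding 90 calendar days to Jul 9, 2028 gives Oct 7, 2028, which is the last day of the review period.
From Saturday, Oct 7, 2028, 15 business days (Oct 9, Oct 10, Oct 11, Oct 12, …, Oct 25, Oct 26, Oct 27, skipping weekends) brings us to Friday, Oct 27, 2028, which is the last day of the appeal period.
The date termination becomes effective: Oct 27, 2028 + 39 days = Dec 5, 2028.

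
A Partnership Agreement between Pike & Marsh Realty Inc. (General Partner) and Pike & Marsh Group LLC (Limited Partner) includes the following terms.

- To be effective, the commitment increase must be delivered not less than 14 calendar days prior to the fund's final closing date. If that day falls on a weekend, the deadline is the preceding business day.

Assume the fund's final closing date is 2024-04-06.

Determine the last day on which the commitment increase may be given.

2024-04-06 minus 14 days is 2024-03-23. That is a Saturday, so the deadline moves back to Friday, 2024-03-22.

2024-03-22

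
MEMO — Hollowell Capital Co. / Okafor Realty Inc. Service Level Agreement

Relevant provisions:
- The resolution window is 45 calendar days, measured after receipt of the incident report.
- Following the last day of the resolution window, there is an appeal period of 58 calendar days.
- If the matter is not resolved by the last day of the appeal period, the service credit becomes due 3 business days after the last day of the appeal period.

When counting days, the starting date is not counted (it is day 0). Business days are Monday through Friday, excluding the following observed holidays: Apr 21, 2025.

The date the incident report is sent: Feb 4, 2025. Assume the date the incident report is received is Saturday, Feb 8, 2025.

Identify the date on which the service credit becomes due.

May 27, 2025

The last day of the resolution window: 45 calendar days after Feb 8, 2025 is Mar 25, 2025.
The last day of the appeal period: Mar 25, 2025 + 58 days = May 22, 2025.
From Thursday, May 22, 2025, 3 business days (May 23, May 26, May 27, skipping weekends) brings us to Tuesday, May 27, 2025, which is the date on which the service credit becomes due.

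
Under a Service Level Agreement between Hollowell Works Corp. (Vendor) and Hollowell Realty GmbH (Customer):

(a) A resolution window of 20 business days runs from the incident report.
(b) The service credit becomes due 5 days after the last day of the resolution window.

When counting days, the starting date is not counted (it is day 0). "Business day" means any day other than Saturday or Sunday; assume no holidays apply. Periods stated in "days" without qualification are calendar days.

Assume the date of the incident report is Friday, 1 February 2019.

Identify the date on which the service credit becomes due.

6 March 2019

The last day of the resolution window: 20 business days after Friday, 1 February 2019, skipping weekends — Feb 4, Feb 5, Feb 6, Feb 7, …, Feb 27, Feb 28, Mar 1 — lands on Friday, 1 March 2019.
Adding 5 calendar days to 1 March 2019 gives 6 March 2019, which is the date on which the service credit becomes due.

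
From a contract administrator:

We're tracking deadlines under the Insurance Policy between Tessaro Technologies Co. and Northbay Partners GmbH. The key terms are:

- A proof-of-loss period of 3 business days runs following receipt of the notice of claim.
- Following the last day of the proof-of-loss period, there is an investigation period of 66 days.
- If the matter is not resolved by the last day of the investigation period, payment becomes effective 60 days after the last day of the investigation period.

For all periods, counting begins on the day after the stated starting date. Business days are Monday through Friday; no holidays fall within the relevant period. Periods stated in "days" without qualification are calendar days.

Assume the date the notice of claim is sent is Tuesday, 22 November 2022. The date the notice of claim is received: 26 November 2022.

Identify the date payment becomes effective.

From Saturday, 26 November 2022, 3 business days (Nov 28, Nov 29, Nov 30, skipping weekends) brings us to Wednesday, 30 November 2022, which is the last day of the proof-of-loss period.
The last day of the investigation period: 66 calendar days after 30 November 2022 is 4 February 2023.
The date payment becomes effective: 60 calendar days after 4 February 2023 is 5 April 2023.

5 April 2023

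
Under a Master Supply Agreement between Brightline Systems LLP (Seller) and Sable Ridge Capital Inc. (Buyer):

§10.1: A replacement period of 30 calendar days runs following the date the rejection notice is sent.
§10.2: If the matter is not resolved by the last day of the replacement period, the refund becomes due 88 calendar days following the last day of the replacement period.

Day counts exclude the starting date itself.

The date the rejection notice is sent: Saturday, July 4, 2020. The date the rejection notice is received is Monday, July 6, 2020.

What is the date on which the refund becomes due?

The last day of the replacement period: July 4, 2020 + 30 days = August 3, 2020.
Adding 88 calendar days to August 3, 2020 gives October 30, 2020, which is the date on which the refund becomes due.

October 30, 2020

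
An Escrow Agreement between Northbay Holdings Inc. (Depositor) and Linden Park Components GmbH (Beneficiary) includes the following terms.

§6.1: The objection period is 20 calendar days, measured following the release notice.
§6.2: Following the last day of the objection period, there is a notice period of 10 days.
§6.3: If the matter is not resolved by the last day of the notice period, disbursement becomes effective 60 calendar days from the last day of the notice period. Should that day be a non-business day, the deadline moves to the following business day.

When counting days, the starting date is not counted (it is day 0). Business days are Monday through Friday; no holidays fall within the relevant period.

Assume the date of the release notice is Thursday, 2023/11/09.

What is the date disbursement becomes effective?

The last day of the objection period: 20 calendar days after 2023/11/09 is 2023/11/29.
The last day of the notice period: 2023/11/29 + 10 days = 2023/12/09.
The date disbursement becomes effective: 2023/12/09 + 60 days = 2024/02/07. 2024/02/07 is a Wednesday, so no roll-forward applies.

2024/02/07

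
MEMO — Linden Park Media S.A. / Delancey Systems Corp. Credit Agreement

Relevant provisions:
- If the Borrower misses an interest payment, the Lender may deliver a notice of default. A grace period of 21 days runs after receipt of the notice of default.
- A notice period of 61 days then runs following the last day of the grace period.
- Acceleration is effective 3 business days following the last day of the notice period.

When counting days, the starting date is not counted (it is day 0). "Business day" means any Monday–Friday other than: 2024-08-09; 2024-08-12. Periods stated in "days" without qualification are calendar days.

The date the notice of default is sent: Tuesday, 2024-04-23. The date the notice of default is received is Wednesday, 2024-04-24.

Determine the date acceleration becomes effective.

The last day of the grace period: 21 calendar days after 2024-04-24 is 2024-05-15.
Adding 61 calendar days to 2024-05-15 gives 2024-07-15, which is the last day of the notice period.
From Monday, 2024-07-15, 3 business days (Jul 16, Jul 17, Jul 18, skipping weekends) brings us to Thursday, 2024-07-18, which is the date acceleration becomes effective.

2024-07-18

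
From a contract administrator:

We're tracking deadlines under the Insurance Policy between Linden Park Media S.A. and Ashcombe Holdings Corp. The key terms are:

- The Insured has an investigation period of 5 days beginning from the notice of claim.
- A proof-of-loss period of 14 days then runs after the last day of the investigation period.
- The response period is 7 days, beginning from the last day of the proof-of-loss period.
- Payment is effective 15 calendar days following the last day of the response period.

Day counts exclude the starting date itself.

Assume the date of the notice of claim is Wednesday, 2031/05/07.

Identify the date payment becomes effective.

2031/06/17

The last day of the investigation period: 5 calendar days after 2031/05/07 is 2031/05/12.
Adding 14 calendar days to 2031/05/12 gives 2031/05/26, which is the last day of the proof-of-loss period.
The last day of the response period: 2031/05/26 + 7 days = 2031/06/02.
The date payment becomes effective: 15 calendar days after 2031/06/02 is 2031/06/17.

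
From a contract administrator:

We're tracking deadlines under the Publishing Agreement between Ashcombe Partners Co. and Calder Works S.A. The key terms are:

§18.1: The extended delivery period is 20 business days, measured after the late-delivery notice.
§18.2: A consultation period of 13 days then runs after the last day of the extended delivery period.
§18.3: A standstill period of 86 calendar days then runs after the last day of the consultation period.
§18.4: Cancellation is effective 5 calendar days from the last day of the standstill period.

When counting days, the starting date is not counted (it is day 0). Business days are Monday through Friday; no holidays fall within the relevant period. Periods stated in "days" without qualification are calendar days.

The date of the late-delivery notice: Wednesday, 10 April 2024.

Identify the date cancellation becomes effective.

20 August 2024

The last day of the extended delivery period: 20 business days after Wednesday, 10 April 2024, skipping weekends — Apr 11, Apr 12, Apr 15, Apr 16, …, May 6, May 7, May 8 — lands on Wednesday, 8 May 2024.
The last day of the consultation period: 13 calendar days after 8 May 2024 is 21 May 2024.
The last day of the standstill period: 86 calendar days after 21 May 2024 is 15 August 2024.
The date cancellation becomes effective: 5 calendar days after 15 August 2024 is 20 August 2024.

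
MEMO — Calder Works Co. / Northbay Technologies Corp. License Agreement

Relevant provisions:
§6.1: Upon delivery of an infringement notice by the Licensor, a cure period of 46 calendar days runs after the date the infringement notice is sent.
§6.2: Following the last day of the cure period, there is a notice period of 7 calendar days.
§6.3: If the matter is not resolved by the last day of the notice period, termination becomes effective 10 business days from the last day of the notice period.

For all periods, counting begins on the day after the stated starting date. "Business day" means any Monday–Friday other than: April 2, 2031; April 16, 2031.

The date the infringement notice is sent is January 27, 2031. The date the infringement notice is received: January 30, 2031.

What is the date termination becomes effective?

Adding 46 calendar days to January 27, 2031 gives March 14, 2031, which is the last day of the cure period.
The last day of the notice period: 7 calendar days after March 14, 2031 is March 21, 2031.
From Friday, March 21, 2031, 10 business days (Mar 24, Mar 25, Mar 26, Mar 27, Mar 28, Mar 31, Apr 1, Apr 3, Apr 4, Apr 7, skipping weekends and the listed holiday on Apr 2) brings us to Monday, April 7, 2031, which is the date termination becomes effective.

April 7, 2031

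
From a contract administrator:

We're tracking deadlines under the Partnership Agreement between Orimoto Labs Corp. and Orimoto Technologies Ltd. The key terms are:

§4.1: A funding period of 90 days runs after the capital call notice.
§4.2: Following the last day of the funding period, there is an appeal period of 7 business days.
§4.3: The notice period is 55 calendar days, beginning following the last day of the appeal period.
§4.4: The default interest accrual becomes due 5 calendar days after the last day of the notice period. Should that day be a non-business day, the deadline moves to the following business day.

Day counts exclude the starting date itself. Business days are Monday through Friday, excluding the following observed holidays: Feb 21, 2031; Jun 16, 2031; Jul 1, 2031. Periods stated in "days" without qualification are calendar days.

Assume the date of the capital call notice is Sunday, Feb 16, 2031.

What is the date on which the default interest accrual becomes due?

Adding 90 calendar days to Feb 16, 2031 gives May 17, 2031, which is the last day of the funding period.
From Saturday, May 17, 2031, 7 business days (May 19, May 20, May 21, May 22, May 23, May 26, May 27, skipping weekends) brings us to Tuesday, May 27, 2031, which is the last day of the appeal period.
The last day of the notice period: May 27, 2031 + 55 days = Jul 21, 2031.
Adding 5 calendar days to Jul 21, 2031 gives Jul 26, 2031, which is the date on which the default interest accrual becomes due. That falls on a Saturday, so it rolls to the next business day, Monday, Jul 28, 2031.

Jul 28, 2031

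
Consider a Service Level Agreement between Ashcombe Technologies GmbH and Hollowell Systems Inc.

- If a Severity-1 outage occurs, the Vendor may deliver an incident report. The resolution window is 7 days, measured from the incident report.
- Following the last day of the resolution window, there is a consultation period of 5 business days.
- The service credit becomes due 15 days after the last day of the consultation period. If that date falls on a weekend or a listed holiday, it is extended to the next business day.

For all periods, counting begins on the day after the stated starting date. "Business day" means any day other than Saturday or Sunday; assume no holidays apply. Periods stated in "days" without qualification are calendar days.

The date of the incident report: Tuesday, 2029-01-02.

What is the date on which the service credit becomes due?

Adding 7 calendar days to 2029-01-02 gives 2029-01-09, which is the last day of the resolution window.
The last day of the consultation period: 5 business days after Tuesday, 2029-01-09, skipping weekends — Jan 10, Jan 11, Jan 12, Jan 15, Jan 16 — lands on Tuesday, 2029-01-16.
The date on which the service credit becomes due: 15 calendar days after 2029-01-16 is 2029-01-31. 2029-01-31 is a Wednesday, so no roll-forward applies.

2029-01-31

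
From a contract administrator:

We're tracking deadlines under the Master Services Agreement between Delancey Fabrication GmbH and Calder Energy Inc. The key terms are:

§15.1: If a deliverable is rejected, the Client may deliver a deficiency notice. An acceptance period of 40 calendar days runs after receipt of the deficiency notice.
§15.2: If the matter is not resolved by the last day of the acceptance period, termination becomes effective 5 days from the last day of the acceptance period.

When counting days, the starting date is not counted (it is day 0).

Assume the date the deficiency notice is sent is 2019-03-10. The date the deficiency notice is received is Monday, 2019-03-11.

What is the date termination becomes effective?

The last day of the acceptance period: 40 calendar days after 2019-03-11 is 2019-04-20.
The date termination becomes effective: 2019-04-20 + 5 days = 2019-04-25.

2019-04-25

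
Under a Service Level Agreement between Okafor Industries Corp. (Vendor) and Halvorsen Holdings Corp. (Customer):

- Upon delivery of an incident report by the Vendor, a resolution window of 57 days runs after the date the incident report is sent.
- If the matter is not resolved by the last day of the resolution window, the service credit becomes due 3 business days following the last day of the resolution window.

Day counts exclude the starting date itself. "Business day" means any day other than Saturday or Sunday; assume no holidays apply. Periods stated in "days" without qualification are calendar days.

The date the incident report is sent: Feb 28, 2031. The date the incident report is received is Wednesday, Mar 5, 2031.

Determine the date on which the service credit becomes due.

The last day of the resolution window: Feb 28, 2031 + 57 days = Apr 26, 2031.
The date on which the service credit becomes due: counting 3 business days from Saturday, Apr 26, 2031 (Apr 28, Apr 29, Apr 30, skipping weekends) reaches Wednesday, Apr 30, 2031.

Apr 30, 2031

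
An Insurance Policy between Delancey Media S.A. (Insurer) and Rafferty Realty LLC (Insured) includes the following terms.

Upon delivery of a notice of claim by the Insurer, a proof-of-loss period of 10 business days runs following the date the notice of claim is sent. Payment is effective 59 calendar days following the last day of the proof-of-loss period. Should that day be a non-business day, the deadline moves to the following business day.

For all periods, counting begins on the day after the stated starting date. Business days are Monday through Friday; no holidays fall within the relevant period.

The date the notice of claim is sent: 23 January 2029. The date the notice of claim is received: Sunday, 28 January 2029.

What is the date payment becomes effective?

6 April 2029

The last day of the proof-of-loss period: counting 10 business days from Tuesday, 23 January 2029 (Jan 24, Jan 25, Jan 26, Jan 29, Jan 30, Jan 31, Feb 1, Feb 2, Feb 5, Feb 6, skipping weekends) reaches Tuesday, 6 February 2029.
The date payment becomes effective: 59 calendar days after 6 February 2029 is 6 April 2029. 6 April 2029 is a Friday, so no roll-forward applies.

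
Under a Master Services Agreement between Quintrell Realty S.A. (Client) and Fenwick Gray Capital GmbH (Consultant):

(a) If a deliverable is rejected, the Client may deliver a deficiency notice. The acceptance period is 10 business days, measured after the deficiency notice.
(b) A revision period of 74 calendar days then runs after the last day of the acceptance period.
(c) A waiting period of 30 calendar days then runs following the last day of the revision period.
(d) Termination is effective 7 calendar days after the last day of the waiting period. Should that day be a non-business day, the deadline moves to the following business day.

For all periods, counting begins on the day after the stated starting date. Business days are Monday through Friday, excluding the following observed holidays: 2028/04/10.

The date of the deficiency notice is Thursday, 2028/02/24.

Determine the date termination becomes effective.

2028/06/28

From Thursday, 2028/02/24, 10 business days (Feb 25, Feb 28, Feb 29, Mar 1, Mar 2, Mar 3, Mar 6, Mar 7, Mar 8, Mar 9, skipping weekends) brings us to Thursday, 2028/03/09, which is the last day of the acceptance period.
The last day of the revision period: 74 calendar days after 2028/03/09 is 2028/05/22.
The last day of the waiting period: 2028/05/22 + 30 days = 2028/06/21.
Adding 7 calendar days to 2028/06/21 gives 2028/06/28, which is the date termination becomes effective. 2028/06/28 is a Wednesday and is not a listed holiday, so no roll-forward applies.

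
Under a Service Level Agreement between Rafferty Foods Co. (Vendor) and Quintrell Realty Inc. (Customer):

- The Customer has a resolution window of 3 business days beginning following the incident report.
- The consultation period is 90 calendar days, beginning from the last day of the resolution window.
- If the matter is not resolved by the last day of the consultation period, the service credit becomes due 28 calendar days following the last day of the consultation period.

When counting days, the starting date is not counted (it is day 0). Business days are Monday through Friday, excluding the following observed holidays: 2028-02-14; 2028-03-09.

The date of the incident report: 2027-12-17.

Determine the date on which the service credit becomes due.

2028-04-18

From Friday, 2027-12-17, 3 business days (Dec 20, Dec 21, Dec 22, skipping weekends) brings us to Wednesday, 2027-12-22, which is the last day of the resolution window.
Adding 90 calendar days to 2027-12-22 gives 2028-03-21, which is the last day of the consultation period.
Adding 28 calendar days to 2028-03-21 gives 2028-04-18, which is the date on which the service credit becomes due.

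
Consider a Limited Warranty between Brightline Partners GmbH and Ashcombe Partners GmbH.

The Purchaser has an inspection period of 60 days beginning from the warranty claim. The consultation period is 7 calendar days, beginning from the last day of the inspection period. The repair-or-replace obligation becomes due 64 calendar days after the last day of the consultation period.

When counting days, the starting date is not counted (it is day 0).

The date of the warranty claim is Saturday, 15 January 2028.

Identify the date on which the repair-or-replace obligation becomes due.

The last day of the inspection period: 60 calendar days after 15 January 2028 is 15 March 2028.
The last day of the consultation period: 7 calendar days after 15 March 2028 is 22 March 2028.
The date on which the repair-or-replace obligation becomes due: 64 calendar days after 22 March 2028 is 25 May 2028.

25 May 2028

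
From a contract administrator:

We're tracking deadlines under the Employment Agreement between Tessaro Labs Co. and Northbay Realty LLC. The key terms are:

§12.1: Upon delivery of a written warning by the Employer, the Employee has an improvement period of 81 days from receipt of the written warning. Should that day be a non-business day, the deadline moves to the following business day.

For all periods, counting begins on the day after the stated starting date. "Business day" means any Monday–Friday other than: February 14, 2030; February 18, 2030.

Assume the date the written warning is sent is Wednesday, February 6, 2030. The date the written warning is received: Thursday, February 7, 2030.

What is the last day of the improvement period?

The last day of the improvement period: 81 calendar days after February 7, 2030 is April 29, 2030. April 29, 2030 is a Monday and is not a listed holiday, so no roll-forward applies.

April 29, 2030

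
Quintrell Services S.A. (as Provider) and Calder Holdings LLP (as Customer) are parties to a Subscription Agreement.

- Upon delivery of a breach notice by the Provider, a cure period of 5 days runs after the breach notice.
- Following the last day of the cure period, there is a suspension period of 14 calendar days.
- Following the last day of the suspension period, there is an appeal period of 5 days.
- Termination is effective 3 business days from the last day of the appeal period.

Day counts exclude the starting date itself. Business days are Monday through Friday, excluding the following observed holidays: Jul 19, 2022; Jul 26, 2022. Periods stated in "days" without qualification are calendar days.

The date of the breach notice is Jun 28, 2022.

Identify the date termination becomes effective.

Jul 28, 2022

The last day of the cure period: 5 calendar days after Jun 28, 2022 is Jul 3, 2022.
The last day of the suspension period: Jul 3, 2022 + 14 days = Jul 17, 2022.
The last day of the appeal period: Jul 17, 2022 + 5 days = Jul 22, 2022.
From Friday, Jul 22, 2022, 3 business days (Jul 25, Jul 27, Jul 28, skipping weekends and the listed holiday on Jul 26) brings us to Thursday, Jul 28, 2022, which is the date termination becomes effective.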